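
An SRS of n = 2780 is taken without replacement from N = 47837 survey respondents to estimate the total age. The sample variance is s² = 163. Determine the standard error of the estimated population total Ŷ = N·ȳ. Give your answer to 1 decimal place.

Var(Ŷ) = N²·Var(ȳ) = N²·(1 − n/N)·s²/n.
f = 2780/47837 = 0.05811401; Var(ȳ) = 0.94188599·163/2780 = 0.055225689.
Var(Ŷ) = 47837² · 0.055225689 = 1.2637728 × 10^8.
SE(Ŷ) = √(1.2637728 × 10^8) = 11241.8.

11241.8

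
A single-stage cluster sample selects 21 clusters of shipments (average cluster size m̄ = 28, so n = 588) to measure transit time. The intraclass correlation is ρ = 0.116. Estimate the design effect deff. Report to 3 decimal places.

4.132

deff = 1 + (28 − 1)·0.116 = 1 + 3.132 = 4.132.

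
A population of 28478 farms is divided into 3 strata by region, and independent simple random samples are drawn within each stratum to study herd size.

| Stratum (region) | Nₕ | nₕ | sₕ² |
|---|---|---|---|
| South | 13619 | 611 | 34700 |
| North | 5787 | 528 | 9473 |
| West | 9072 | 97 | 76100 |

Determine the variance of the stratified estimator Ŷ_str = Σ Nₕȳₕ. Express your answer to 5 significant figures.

Var(Ŷ_str) = Σₕ Nₕ²(1 − fₕ)sₕ²/nₕ.
South: 13619²·(1 − 611/13619)·34700/611 = 1.0061066 × 10^10.
North: 5787²·(1 − 528/5787)·9473/528 = 5.4602216 × 10^8.
West: 9072²·(1 − 97/9072)·76100/97 = 6.3877869 × 10^10.
Sum = 7.4484957 × 10^10.

7.4485 × 10^10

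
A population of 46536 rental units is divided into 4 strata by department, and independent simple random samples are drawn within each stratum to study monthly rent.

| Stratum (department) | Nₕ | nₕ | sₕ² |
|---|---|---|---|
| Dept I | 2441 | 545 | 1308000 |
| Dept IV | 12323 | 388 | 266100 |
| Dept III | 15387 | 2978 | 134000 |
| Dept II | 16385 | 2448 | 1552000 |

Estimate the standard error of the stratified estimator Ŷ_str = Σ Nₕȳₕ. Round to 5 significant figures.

515110

Var(Ŷ_str) = Σₕ Nₕ²(1 − fₕ)sₕ²/nₕ.
Dept I: 2441²·(1 − 545/2441)·1308000/545 = 1.1107526 × 10^10.
Dept IV: 12323²·(1 − 388/12323)·266100/388 = 1.0086768 × 10^11.
Dept III: 15387²·(1 − 2978/15387)·134000/2978 = 8.5915366 × 10^9.
Dept II: 16385²·(1 − 2448/16385)·1552000/2448 = 1.4477583 × 10^11.
Sum = 2.6534257 × 10^11.
SE = √(2.6534257 × 10^11) = 515110.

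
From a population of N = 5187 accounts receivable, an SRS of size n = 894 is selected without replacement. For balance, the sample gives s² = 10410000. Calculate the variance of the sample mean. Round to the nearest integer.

9637

Under SRS without replacement, Var(ȳ) = (1 − f)·s²/n with f = n/N = 894/5187 = 0.17235396.
Var(ȳ) = (1 − 0.17235396)·10410000/894 = 0.82764604·11644.295 = 9637.3549.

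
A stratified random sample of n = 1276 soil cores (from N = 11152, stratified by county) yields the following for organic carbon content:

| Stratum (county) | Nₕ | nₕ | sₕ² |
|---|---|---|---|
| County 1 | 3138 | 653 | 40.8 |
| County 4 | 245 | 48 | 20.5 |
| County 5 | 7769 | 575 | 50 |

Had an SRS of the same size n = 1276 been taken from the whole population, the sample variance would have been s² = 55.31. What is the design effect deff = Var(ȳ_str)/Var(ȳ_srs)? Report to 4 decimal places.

Var(ȳ_str) = Σ Wₕ²(1−fₕ)sₕ²/nₕ with Wₕ = Nₕ/11152:
  County 1: (3138/11152)²·(1−653/3138)·40.8/653 = 0.0039176063
  County 4: (245/11152)²·(1−48/245)·20.5/48 = 1.6574461 × 10^-4
  County 5: (7769/11152)²·(1−575/7769)·50/575 = 0.039077988
  → Var(ȳ_str) = 0.043161339.
Var(ȳ_srs) = (1 − 1276/11152)·55.31/1276 = 0.038386746.
deff = 0.043161339 / 0.038386746 = 1.1244.

1.1244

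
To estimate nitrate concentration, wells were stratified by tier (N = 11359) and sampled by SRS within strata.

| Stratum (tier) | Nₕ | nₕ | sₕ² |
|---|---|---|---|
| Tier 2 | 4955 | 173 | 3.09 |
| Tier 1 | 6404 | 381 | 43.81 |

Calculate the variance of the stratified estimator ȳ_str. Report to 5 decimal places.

Var(ȳ_str) = Σₕ Wₕ²(1 − fₕ)sₕ²/nₕ with Wₕ = Nₕ/N, N = 11359.
Tier 2: Wₕ = 0.43621798; term = 0.43621798²·(1 − 0.03491423)·3.09/173 = 0.0032800873.
Tier 1: Wₕ = 0.56378202; term = 0.56378202²·(1 − 0.05949407)·43.81/381 = 0.034374174.
Sum = 0.037654261.

0.03765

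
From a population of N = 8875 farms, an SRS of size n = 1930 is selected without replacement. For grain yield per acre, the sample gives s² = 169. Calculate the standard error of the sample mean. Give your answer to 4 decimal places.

0.2618

Under SRS without replacement, Var(ȳ) = (1 − f)·s²/n with f = n/N = 1930/8875 = 0.21746479.
Var(ȳ) = (1 − 0.21746479)·169/1930 = 0.78253521·0.087564767 = 0.068522513.
SE(ȳ) = √(0.068522513) = 0.2618.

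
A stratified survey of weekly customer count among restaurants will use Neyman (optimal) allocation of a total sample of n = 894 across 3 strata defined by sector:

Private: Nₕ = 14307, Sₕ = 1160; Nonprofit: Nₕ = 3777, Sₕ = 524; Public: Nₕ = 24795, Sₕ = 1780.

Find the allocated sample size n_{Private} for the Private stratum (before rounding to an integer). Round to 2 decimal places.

Neyman allocation: nₕ = n·NₕSₕ / Σⱼ NⱼSⱼ.
Σ NⱼSⱼ = 14307·1160 + 3777·524 + 24795·1780 = 6.2710368 × 10^7.
n_{Private} = 894·14307·1160 / (6.2710368 × 10^7) = 236.59.

236.59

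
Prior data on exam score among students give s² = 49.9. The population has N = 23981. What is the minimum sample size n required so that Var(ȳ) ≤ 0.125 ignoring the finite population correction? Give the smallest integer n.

Without fpc, n₀ = s²/D = 49.9/0.125 = 399.2000.
Rounding up, n = 400.

400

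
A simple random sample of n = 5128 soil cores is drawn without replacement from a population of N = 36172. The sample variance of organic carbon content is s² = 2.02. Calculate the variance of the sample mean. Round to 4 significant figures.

3.381 × 10^-4

Under SRS without replacement, Var(ȳ) = (1 − f)·s²/n with f = n/N = 5128/36172 = 0.14176711.
Var(ȳ) = (1 − 0.14176711)·2.02/5128 = 0.85823289·3.9391576 × 10^-4 = 3.3807146 × 10^-4.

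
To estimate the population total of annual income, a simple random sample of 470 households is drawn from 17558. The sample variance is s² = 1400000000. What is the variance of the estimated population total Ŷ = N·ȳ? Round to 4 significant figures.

8.937 × 10^14

Var(Ŷ) = N²·Var(ȳ) = N²·(1 − n/N)·s²/n.
f = 470/17558 = 0.02676842; Var(ȳ) = 0.97323158·1400000000/470 = 2.8989877 × 10^6.
Var(Ŷ) = 17558² · (2.8989877 × 10^6) = 8.9370968 × 10^14.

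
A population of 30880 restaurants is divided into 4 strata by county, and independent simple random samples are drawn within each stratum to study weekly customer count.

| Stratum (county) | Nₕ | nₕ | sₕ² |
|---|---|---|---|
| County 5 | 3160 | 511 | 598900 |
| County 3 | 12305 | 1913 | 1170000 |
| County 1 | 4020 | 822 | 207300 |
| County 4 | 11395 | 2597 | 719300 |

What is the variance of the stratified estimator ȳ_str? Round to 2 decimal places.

Var(ȳ_str) = Σₕ Wₕ²(1 − fₕ)sₕ²/nₕ with Wₕ = Nₕ/N, N = 30880.
County 5: Wₕ = 0.10233161; term = 0.10233161²·(1 − 0.16170886)·598900/511 = 10.288401.
County 3: Wₕ = 0.39847798; term = 0.39847798²·(1 − 0.15546526)·1170000/1913 = 82.015713.
County 1: Wₕ = 0.13018135; term = 0.13018135²·(1 − 0.20447761)·207300/822 = 3.3999882.
County 4: Wₕ = 0.36900907; term = 0.36900907²·(1 − 0.22790698)·719300/2597 = 29.119359.
Sum = 124.82346.

124.82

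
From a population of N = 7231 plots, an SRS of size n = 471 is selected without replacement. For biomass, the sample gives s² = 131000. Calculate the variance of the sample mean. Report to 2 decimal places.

260.02

Under SRS without replacement, Var(ȳ) = (1 − f)·s²/n with f = n/N = 471/7231 = 0.06513622.
Var(ȳ) = (1 − 0.06513622)·131000/471 = 0.93486378·278.13163 = 260.01519.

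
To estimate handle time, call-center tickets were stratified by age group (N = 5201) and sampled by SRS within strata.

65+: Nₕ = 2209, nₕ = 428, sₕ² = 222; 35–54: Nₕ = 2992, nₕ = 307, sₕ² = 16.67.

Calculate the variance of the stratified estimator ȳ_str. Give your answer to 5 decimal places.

0.09156

Var(ȳ_str) = Σₕ Wₕ²(1 − fₕ)sₕ²/nₕ with Wₕ = Nₕ/N, N = 5201.
65+: Wₕ = 0.42472601; term = 0.42472601²·(1 − 0.19375283)·222/428 = 0.075438863.
35–54: Wₕ = 0.57527399; term = 0.57527399²·(1 − 0.10260695)·16.67/307 = 0.016126102.
Sum = 0.091564965.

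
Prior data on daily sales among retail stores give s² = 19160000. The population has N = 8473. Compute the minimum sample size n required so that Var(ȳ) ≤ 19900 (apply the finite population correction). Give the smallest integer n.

Without fpc, n₀ = s²/D = 19160000/19900 = 962.8141.
With fpc, (1 − n/N)·s²/n ≤ D requires n ≥ n₀/(1 + n₀/N) = 962.8141/(1 + 962.8141/8473) = 864.5702.
Rounding up, n = 865.

865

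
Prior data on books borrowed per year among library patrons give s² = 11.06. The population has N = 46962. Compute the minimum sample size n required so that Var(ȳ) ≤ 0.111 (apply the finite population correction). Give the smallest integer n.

Without fpc, n₀ = s²/D = 11.06/0.111 = 99.6396.
With fpc, (1 − n/N)·s²/n ≤ D requires n ≥ n₀/(1 + n₀/N) = 99.6396/(1 + 99.6396/46962) = 99.4286.
Rounding up, n = 100.

100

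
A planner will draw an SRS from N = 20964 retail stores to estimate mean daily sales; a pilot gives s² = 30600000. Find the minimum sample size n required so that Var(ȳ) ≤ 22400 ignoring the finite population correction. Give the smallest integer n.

1367

Without fpc, n₀ = s²/D = 30600000/22400 = 1366.0714.
Rounding up, n = 1367.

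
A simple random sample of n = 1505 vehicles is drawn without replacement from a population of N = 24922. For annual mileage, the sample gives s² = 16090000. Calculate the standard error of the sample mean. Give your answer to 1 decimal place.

100.2

Under SRS without replacement, Var(ȳ) = (1 − f)·s²/n with f = n/N = 1505/24922 = 0.06038841.
Var(ȳ) = (1 − 0.06038841)·16090000/1505 = 0.93961159·10691.03 = 10045.416.
SE(ȳ) = √(10045.416) = 100.2.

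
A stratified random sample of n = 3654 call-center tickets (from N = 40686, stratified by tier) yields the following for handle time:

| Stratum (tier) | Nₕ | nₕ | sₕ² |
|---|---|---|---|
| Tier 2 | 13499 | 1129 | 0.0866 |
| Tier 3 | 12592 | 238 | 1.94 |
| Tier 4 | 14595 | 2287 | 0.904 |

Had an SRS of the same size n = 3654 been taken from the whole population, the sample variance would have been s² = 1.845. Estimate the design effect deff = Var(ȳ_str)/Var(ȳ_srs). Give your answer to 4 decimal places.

1.7769

Var(ȳ_str) = Σ Wₕ²(1−fₕ)sₕ²/nₕ with Wₕ = Nₕ/40686:
  Tier 2: (13499/40686)²·(1−1129/13499)·0.0866/1129 = 7.7375819 × 10^-6
  Tier 3: (12592/40686)²·(1−238/12592)·1.94/238 = 7.6601468 × 10^-4
  Tier 4: (14595/40686)²·(1−2287/14595)·0.904/2287 = 4.2894723 × 10^-5
  → Var(ȳ_str) = 8.1664698 × 10^-4.
Var(ȳ_srs) = (1 − 3654/40686)·1.845/3654 = 4.5957881 × 10^-4.
deff = (8.1664698 × 10^-4) / (4.5957881 × 10^-4) = 1.7769.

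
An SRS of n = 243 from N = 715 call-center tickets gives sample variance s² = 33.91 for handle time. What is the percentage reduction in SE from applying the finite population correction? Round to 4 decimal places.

f = n/N = 243/715 = 0.33986014.
SE_no-fpc = √(s²/n) = 0.37356034; SE_fpc = √((1−f)s²/n) = 0.30351401.
Ratio = √(1−f) = 0.81248991. Reduction = 100·(1 − 0.81248991) = 18.7510%.

18.7510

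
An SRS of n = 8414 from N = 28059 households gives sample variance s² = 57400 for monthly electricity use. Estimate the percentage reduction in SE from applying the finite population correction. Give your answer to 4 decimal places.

f = n/N = 8414/28059 = 0.29986814.
SE_no-fpc = √(s²/n) = 2.6118889; SE_fpc = √((1−f)s²/n) = 2.1854688.
Ratio = √(1−f) = 0.83673883. Reduction = 100·(1 − 0.83673883) = 16.3261%.

16.3261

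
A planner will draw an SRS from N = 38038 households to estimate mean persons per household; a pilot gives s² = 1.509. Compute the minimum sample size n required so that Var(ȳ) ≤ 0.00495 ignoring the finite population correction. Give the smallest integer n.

305

Without fpc, n₀ = s²/D = 1.509/0.00495 = 304.8485.
Rounding up, n = 305.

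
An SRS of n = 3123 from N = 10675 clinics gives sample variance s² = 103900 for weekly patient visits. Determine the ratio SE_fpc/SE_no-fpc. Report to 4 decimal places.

0.8411

f = n/N = 3123/10675 = 0.29255269.
SE_no-fpc = √(s²/n) = 5.7679539; SE_fpc = √((1−f)s²/n) = 4.8514195.
Ratio = √(1−f) = 0.84109887.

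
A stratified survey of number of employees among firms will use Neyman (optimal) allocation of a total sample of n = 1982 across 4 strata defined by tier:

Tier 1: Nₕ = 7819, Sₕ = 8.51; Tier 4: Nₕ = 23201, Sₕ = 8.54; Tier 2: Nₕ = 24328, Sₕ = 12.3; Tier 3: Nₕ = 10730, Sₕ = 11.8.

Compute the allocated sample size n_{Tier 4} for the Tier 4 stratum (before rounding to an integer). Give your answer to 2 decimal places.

Neyman allocation: nₕ = n·NₕSₕ / Σⱼ NⱼSⱼ.
Σ NⱼSⱼ = 7819·8.51 + 23201·8.54 + 24328·12.3 + 10730·11.8 = 690524.63.
n_{Tier 4} = 1982·23201·8.54 / 690524.63 = 568.71.

568.71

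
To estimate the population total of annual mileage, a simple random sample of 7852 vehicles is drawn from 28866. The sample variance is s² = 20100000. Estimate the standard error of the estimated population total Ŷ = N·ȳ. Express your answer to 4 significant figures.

Var(Ŷ) = N²·Var(ȳ) = N²·(1 − n/N)·s²/n.
f = 7852/28866 = 0.27201552; Var(ȳ) = 0.72798448·20100000/7852 = 1863.5364.
Var(Ŷ) = 28866² · 1863.5364 = 1.5527842 × 10^12.
SE(Ŷ) = √(1.5527842 × 10^12) = 1.246 × 10^6.

1.246 × 10^6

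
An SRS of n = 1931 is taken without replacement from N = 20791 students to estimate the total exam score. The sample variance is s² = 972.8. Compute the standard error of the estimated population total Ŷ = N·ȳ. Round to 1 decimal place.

14054.9

Var(Ŷ) = N²·Var(ȳ) = N²·(1 − n/N)·s²/n.
f = 1931/20791 = 0.09287673; Var(ȳ) = 0.90712327·972.8/1931 = 0.45699095.
Var(Ŷ) = 20791² · 0.45699095 = 1.975415 × 10^8.
SE(Ŷ) = √(1.975415 × 10^8) = 14054.9.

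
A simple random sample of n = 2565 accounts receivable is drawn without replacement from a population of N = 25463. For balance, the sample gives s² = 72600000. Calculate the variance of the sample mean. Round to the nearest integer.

Under SRS without replacement, Var(ȳ) = (1 − f)·s²/n with f = n/N = 2565/25463 = 0.10073440.
Var(ȳ) = (1 − 0.10073440)·72600000/2565 = 0.89926560·28304.094 = 25452.898.

25453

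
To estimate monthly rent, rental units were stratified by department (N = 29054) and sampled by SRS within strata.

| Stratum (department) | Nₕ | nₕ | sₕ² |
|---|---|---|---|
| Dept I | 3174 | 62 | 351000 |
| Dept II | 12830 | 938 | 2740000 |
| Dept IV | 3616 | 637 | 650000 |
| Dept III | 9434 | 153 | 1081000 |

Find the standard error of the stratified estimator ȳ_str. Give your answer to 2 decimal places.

Var(ȳ_str) = Σₕ Wₕ²(1 − fₕ)sₕ²/nₕ with Wₕ = Nₕ/N, N = 29054.
Dept I: Wₕ = 0.10924485; term = 0.10924485²·(1 − 0.01953371)·351000/62 = 66.244538.
Dept II: Wₕ = 0.44159152; term = 0.44159152²·(1 − 0.07310990)·2740000/938 = 527.97993.
Dept IV: Wₕ = 0.12445791; term = 0.12445791²·(1 − 0.17616150)·650000/637 = 13.021499.
Dept III: Wₕ = 0.32470572; term = 0.32470572²·(1 − 0.01621794)·1081000/153 = 732.84654.
Sum = 1340.0925.
SE = √(1340.0925) = 36.61.

36.61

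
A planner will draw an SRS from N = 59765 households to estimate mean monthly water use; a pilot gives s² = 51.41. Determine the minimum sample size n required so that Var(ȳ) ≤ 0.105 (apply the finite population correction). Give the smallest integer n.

Without fpc, n₀ = s²/D = 51.41/0.105 = 489.6190.
With fpc, (1 − n/N)·s²/n ≤ D requires n ≥ n₀/(1 + n₀/N) = 489.6190/(1 + 489.6190/59765) = 485.6404.
Rounding up, n = 486.

486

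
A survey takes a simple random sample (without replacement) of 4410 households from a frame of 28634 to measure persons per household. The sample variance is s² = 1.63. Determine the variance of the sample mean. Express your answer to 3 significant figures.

Under SRS without replacement, Var(ȳ) = (1 − f)·s²/n with f = n/N = 4410/28634 = 0.15401271.
Var(ȳ) = (1 − 0.15401271)·1.63/4410 = 0.84598729·3.6961451 × 10^-4 = 3.1268918 × 10^-4.

3.13 × 10^-4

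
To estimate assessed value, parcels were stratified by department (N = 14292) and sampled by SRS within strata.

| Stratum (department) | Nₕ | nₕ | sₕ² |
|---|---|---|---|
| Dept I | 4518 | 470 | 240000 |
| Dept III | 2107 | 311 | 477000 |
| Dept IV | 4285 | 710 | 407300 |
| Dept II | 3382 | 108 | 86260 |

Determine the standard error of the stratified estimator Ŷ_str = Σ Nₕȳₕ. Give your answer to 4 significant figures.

181000

Var(Ŷ_str) = Σₕ Nₕ²(1 − fₕ)sₕ²/nₕ.
Dept I: 4518²·(1 − 470/4518)·240000/470 = 9.3389944 × 10^9.
Dept III: 2107²·(1 − 311/2107)·477000/311 = 5.8040194 × 10^9.
Dept IV: 4285²·(1 − 710/4285)·407300/710 = 8.787856 × 10^9.
Dept II: 3382²·(1 − 108/3382)·86260/108 = 8.8437809 × 10^9.
Sum = 3.2774651 × 10^10.
SE = √(3.2774651 × 10^10) = 181000.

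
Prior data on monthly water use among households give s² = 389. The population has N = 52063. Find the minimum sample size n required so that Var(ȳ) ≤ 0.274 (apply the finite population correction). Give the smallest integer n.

Without fpc, n₀ = s²/D = 389/0.274 = 1419.7080.
With fpc, (1 − n/N)·s²/n ≤ D requires n ≥ n₀/(1 + n₀/N) = 1419.7080/(1 + 1419.7080/52063) = 1382.0216.
Rounding up, n = 1383.

1383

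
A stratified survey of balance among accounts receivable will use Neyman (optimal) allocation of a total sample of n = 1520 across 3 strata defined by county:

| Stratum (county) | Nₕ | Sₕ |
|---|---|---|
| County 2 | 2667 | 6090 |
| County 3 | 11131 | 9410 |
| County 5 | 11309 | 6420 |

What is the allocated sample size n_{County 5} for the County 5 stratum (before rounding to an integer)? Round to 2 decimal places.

Neyman allocation: nₕ = n·NₕSₕ / Σⱼ NⱼSⱼ.
Σ NⱼSⱼ = 2667·6090 + 11131·9410 + 11309·6420 = 1.9358852 × 10^8.
n_{County 5} = 1520·11309·6420 / (1.9358852 × 10^8) = 570.06.

570.06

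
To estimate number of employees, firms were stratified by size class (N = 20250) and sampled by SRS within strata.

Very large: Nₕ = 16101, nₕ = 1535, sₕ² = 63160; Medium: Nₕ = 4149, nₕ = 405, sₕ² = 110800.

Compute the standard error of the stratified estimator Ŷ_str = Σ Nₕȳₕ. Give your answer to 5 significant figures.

117900

Var(Ŷ_str) = Σₕ Nₕ²(1 − fₕ)sₕ²/nₕ.
Very large: 16101²·(1 − 1535/16101)·63160/1535 = 9.6499908 × 10^9.
Medium: 4149²·(1 − 405/4149)·110800/405 = 4.2497562 × 10^9.
Sum = 1.3899747 × 10^10.
SE = √(1.3899747 × 10^10) = 117900.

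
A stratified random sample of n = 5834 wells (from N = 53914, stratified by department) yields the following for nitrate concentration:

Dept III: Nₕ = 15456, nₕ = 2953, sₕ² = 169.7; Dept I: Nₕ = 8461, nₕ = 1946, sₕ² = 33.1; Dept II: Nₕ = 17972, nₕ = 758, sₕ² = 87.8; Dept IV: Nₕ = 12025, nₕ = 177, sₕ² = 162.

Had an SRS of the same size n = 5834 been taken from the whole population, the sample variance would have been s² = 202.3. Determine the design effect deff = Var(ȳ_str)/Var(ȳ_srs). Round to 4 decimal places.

Var(ȳ_str) = Σ Wₕ²(1−fₕ)sₕ²/nₕ with Wₕ = Nₕ/53914:
  Dept III: (15456/53914)²·(1−2953/15456)·169.7/2953 = 0.0038205565
  Dept I: (8461/53914)²·(1−1946/8461)·33.1/1946 = 3.2256568 × 10^-4
  Dept II: (17972/53914)²·(1−758/17972)·87.8/758 = 0.012328221
  Dept IV: (12025/53914)²·(1−177/12025)·162/177 = 0.044860981
  → Var(ȳ_str) = 0.061332324.
Var(ȳ_srs) = (1 − 5834/53914)·202.3/5834 = 0.030923765.
deff = 0.061332324 / 0.030923765 = 1.9833.

1.9833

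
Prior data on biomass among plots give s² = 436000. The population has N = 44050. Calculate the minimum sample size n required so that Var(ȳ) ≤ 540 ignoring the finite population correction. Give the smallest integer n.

Without fpc, n₀ = s²/D = 436000/540 = 807.4074.
Rounding up, n = 808.

808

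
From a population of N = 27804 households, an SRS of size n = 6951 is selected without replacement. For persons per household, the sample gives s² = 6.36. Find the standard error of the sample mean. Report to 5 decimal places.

Under SRS without replacement, Var(ȳ) = (1 − f)·s²/n with f = n/N = 6951/27804 = 0.25000000.
Var(ȳ) = (1 − 0.25000000)·6.36/6951 = 0.75000000·9.1497626 × 10^-4 = 6.862322 × 10^-4.
SE(ȳ) = √(6.862322 × 10^-4) = 0.02620.

0.02620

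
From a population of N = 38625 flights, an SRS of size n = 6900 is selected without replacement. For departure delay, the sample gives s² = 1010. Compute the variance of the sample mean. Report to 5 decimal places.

0.12023

Under SRS without replacement, Var(ȳ) = (1 − f)·s²/n with f = n/N = 6900/38625 = 0.17864078.
Var(ȳ) = (1 − 0.17864078)·1010/6900 = 0.82135922·0.14637681 = 0.12022794.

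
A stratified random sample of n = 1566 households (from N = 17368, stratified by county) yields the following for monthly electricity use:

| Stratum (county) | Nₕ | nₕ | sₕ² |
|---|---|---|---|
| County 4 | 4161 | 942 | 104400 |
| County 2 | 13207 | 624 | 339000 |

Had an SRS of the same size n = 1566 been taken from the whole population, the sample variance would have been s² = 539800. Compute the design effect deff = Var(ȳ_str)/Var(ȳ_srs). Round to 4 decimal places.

Var(ȳ_str) = Σ Wₕ²(1−fₕ)sₕ²/nₕ with Wₕ = Nₕ/17368:
  County 4: (4161/17368)²·(1−942/4161)·104400/942 = 4.9211734
  County 2: (13207/17368)²·(1−624/13207)·339000/624 = 299.29803
  → Var(ȳ_str) = 304.2192.
Var(ȳ_srs) = (1 − 1566/17368)·539800/1566 = 313.61972.
deff = 304.2192 / 313.61972 = 0.9700.

0.9700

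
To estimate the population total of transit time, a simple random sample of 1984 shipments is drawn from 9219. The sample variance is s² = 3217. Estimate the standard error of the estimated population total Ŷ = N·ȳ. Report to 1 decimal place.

10399.6

Var(Ŷ) = N²·Var(ȳ) = N²·(1 − n/N)·s²/n.
f = 1984/9219 = 0.21520772; Var(ȳ) = 0.78479228·3217/1984 = 1.2725185.
Var(Ŷ) = 9219² · 1.2725185 = 1.081513 × 10^8.
SE(Ŷ) = √(1.081513 × 10^8) = 10399.6.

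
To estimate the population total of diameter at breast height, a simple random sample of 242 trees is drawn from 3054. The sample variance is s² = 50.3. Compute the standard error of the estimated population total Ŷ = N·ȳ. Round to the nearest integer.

Var(Ŷ) = N²·Var(ȳ) = N²·(1 − n/N)·s²/n.
f = 242/3054 = 0.07924034; Var(ȳ) = 0.92075966·50.3/242 = 0.19138104.
Var(Ŷ) = 3054² · 0.19138104 = 1.7849949 × 10^6.
SE(Ŷ) = √(1.7849949 × 10^6) = 1336.

1336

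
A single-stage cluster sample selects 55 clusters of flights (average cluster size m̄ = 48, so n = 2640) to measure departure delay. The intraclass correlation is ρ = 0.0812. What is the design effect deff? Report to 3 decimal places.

deff = 1 + (48 − 1)·0.0812 = 1 + 3.8164 = 4.8164.

4.816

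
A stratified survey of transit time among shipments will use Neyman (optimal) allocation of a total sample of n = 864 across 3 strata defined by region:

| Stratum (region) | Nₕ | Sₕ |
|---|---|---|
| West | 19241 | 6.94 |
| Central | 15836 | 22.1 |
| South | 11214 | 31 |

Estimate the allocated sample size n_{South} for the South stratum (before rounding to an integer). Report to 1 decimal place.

361.4

Neyman allocation: nₕ = n·NₕSₕ / Σⱼ NⱼSⱼ.
Σ NⱼSⱼ = 19241·6.94 + 15836·22.1 + 11214·31 = 831142.14.
n_{South} = 864·11214·31 / 831142.14 = 361.4.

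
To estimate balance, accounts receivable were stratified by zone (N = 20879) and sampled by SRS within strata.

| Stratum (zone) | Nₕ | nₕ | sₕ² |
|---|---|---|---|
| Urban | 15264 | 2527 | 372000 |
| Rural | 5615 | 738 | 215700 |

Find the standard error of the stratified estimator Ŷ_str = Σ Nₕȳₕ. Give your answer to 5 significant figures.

191370

Var(Ŷ_str) = Σₕ Nₕ²(1 − fₕ)sₕ²/nₕ.
Urban: 15264²·(1 − 2527/15264)·372000/2527 = 2.8620236 × 10^10.
Rural: 5615²·(1 − 738/5615)·215700/738 = 8.0038013 × 10^9.
Sum = 3.6624037 × 10^10.
SE = √(3.6624037 × 10^10) = 191370.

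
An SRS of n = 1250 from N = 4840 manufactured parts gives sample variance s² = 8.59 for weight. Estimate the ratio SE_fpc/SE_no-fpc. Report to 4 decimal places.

0.8612

f = n/N = 1250/4840 = 0.25826446.
SE_no-fpc = √(s²/n) = 0.082897527; SE_fpc = √((1−f)s²/n) = 0.071394724.
Ratio = √(1−f) = 0.86124070.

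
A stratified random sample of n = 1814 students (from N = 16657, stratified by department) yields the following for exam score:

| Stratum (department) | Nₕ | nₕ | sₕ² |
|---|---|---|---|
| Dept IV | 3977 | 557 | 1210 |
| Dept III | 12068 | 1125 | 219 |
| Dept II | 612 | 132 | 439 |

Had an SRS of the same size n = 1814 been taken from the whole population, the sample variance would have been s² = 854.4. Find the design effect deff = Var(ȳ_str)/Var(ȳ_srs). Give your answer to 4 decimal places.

0.4829

Var(ȳ_str) = Σ Wₕ²(1−fₕ)sₕ²/nₕ with Wₕ = Nₕ/16657:
  Dept IV: (3977/16657)²·(1−557/3977)·1210/557 = 0.10649232
  Dept III: (12068/16657)²·(1−1125/12068)·219/1125 = 0.092655184
  Dept II: (612/16657)²·(1−132/612)·439/132 = 0.0035211918
  → Var(ȳ_str) = 0.2026687.
Var(ȳ_srs) = (1 − 1814/16657)·854.4/1814 = 0.41970956.
deff = 0.2026687 / 0.41970956 = 0.4829.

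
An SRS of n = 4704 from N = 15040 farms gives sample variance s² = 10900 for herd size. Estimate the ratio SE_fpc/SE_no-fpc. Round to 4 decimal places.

0.8290

f = n/N = 4704/15040 = 0.31276596.
SE_no-fpc = √(s²/n) = 1.5222276; SE_fpc = √((1−f)s²/n) = 1.2619203.
Ratio = √(1−f) = 0.82899580.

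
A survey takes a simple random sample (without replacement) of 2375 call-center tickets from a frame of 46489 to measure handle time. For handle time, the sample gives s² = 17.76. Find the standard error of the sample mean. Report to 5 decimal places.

Under SRS without replacement, Var(ȳ) = (1 − f)·s²/n with f = n/N = 2375/46489 = 0.05108735.
Var(ȳ) = (1 − 0.05108735)·17.76/2375 = 0.94891265·0.0074778947 = 0.0070958689.
SE(ȳ) = √(0.0070958689) = 0.08424.

0.08424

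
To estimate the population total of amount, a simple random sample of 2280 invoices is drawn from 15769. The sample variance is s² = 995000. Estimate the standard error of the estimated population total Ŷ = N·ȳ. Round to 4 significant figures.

Var(Ŷ) = N²·Var(ȳ) = N²·(1 − n/N)·s²/n.
f = 2280/15769 = 0.14458748; Var(ȳ) = 0.85541252·995000/2280 = 373.30502.
Var(Ŷ) = 15769² · 373.30502 = 9.2826534 × 10^10.
SE(Ŷ) = √(9.2826534 × 10^10) = 304700.

304700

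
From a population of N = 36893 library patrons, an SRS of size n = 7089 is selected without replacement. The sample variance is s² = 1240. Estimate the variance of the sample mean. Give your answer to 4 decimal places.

Under SRS without replacement, Var(ȳ) = (1 − f)·s²/n with f = n/N = 7089/36893 = 0.19215027.
Var(ȳ) = (1 − 0.19215027)·1240/7089 = 0.80784973·0.17491889 = 0.14130818.

0.1413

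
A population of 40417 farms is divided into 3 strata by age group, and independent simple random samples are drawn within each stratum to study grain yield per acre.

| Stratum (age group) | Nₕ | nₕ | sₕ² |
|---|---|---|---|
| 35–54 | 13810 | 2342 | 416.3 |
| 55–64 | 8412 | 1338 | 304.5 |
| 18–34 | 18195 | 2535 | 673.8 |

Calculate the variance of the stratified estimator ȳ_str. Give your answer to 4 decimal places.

Var(ȳ_str) = Σₕ Wₕ²(1 − fₕ)sₕ²/nₕ with Wₕ = Nₕ/N, N = 40417.
35–54: Wₕ = 0.34168790; term = 0.34168790²·(1 − 0.16958726)·416.3/2342 = 0.01723347.
55–64: Wₕ = 0.20813024; term = 0.20813024²·(1 − 0.15905849)·304.5/1338 = 0.0082902448.
18–34: Wₕ = 0.45018185; term = 0.45018185²·(1 − 0.13932399)·673.8/2535 = 0.046362699.
Sum = 0.071886414.

0.0719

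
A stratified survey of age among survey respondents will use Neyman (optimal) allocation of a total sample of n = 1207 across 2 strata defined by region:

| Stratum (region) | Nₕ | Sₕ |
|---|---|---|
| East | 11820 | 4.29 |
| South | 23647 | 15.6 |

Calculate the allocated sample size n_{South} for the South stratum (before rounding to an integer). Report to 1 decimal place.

Neyman allocation: nₕ = n·NₕSₕ / Σⱼ NⱼSⱼ.
Σ NⱼSⱼ = 11820·4.29 + 23647·15.6 = 419601.
n_{South} = 1207·23647·15.6 / 419601 = 1061.1.

1061.1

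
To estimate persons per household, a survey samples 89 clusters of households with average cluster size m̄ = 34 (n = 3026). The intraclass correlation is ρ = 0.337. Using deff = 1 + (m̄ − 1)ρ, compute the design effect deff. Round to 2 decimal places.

deff = 1 + (34 − 1)·0.337 = 1 + 11.121 = 12.121.

12.12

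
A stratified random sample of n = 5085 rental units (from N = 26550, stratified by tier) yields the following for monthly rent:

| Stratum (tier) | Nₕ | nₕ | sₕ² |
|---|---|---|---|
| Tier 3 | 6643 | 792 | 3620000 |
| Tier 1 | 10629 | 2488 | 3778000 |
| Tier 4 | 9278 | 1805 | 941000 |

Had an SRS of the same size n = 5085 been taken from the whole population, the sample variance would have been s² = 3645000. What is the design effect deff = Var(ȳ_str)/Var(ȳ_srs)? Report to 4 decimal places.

Var(ȳ_str) = Σ Wₕ²(1−fₕ)sₕ²/nₕ with Wₕ = Nₕ/26550:
  Tier 3: (6643/26550)²·(1−792/6643)·3620000/792 = 252.02794
  Tier 1: (10629/26550)²·(1−2488/10629)·3778000/2488 = 186.40291
  Tier 4: (9278/26550)²·(1−1805/9278)·941000/1805 = 51.278193
  → Var(ȳ_str) = 489.70904.
Var(ȳ_srs) = (1 − 5085/26550)·3645000/5085 = 579.52602.
deff = 489.70904 / 579.52602 = 0.8450.

0.8450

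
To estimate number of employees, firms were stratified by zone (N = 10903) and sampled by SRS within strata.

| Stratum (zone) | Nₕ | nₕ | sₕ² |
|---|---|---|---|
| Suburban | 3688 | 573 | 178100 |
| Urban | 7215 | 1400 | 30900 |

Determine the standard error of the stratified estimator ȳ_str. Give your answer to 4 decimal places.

6.1504

Var(ȳ_str) = Σₕ Wₕ²(1 − fₕ)sₕ²/nₕ with Wₕ = Nₕ/N, N = 10903.
Suburban: Wₕ = 0.33825553; term = 0.33825553²·(1 − 0.15536876)·178100/573 = 30.03767.
Urban: Wₕ = 0.66174447; term = 0.66174447²·(1 − 0.19404019)·30900/1400 = 7.7897671.
Sum = 37.827437.
SE = √(37.827437) = 6.1504.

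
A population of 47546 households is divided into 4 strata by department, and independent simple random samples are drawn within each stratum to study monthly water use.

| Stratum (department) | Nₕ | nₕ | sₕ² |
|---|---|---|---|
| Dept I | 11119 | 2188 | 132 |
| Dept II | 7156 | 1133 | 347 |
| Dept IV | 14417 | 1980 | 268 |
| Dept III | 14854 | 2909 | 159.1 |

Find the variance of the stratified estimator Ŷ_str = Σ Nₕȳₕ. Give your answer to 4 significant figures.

Var(Ŷ_str) = Σₕ Nₕ²(1 − fₕ)sₕ²/nₕ.
Dept I: 11119²·(1 − 2188/11119)·132/2188 = 5.990905 × 10^6.
Dept II: 7156²·(1 − 1133/7156)·347/1133 = 1.3200268 × 10^7.
Dept IV: 14417²·(1 − 1980/14417)·268/1980 = 2.4269461 × 10^7.
Dept III: 14854²·(1 − 2909/14854)·159.1/2909 = 9.7041172 × 10^6.
Sum = 5.3164751 × 10^7.

5.316 × 10^7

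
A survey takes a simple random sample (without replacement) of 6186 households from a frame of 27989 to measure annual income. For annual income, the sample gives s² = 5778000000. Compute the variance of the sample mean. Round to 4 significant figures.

727600

Under SRS without replacement, Var(ȳ) = (1 − f)·s²/n with f = n/N = 6186/27989 = 0.22101540.
Var(ȳ) = (1 − 0.22101540)·5778000000/6186 = 0.77898460·934044.62 = 727606.37.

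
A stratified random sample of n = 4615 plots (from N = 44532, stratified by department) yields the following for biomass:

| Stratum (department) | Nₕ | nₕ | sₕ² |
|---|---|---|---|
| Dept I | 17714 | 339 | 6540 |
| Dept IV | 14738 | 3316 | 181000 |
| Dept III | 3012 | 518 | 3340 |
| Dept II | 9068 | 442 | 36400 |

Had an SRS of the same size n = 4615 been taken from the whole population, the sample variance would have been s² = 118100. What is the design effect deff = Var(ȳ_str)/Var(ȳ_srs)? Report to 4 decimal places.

0.4752

Var(ȳ_str) = Σ Wₕ²(1−fₕ)sₕ²/nₕ with Wₕ = Nₕ/44532:
  Dept I: (17714/44532)²·(1−339/17714)·6540/339 = 2.9941607
  Dept IV: (14738/44532)²·(1−3316/14738)·181000/3316 = 4.633406
  Dept III: (3012/44532)²·(1−518/3012)·3340/518 = 0.02442439
  Dept II: (9068/44532)²·(1−442/9068)·36400/442 = 3.2482966
  → Var(ȳ_str) = 10.900288.
Var(ȳ_srs) = (1 − 4615/44532)·118100/4615 = 22.93844.
deff = 10.900288 / 22.93844 = 0.4752.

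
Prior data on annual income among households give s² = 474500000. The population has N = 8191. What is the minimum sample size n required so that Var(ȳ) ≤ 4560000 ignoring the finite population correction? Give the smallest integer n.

Without fpc, n₀ = s²/D = 474500000/4560000 = 104.0570.
Rounding up, n = 105.

105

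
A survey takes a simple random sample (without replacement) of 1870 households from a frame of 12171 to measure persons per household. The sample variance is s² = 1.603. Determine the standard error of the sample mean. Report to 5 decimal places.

Under SRS without replacement, Var(ȳ) = (1 − f)·s²/n with f = n/N = 1870/12171 = 0.15364391.
Var(ȳ) = (1 − 0.15364391)·1.603/1870 = 0.84635609·8.5721925 × 10^-4 = 7.2551274 × 10^-4.
SE(ȳ) = √(7.2551274 × 10^-4) = 0.02694.

0.02694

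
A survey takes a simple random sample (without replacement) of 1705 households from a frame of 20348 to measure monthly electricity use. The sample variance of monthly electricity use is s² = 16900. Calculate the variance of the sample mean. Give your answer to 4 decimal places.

Under SRS without replacement, Var(ȳ) = (1 − f)·s²/n with f = n/N = 1705/20348 = 0.08379202.
Var(ȳ) = (1 − 0.08379202)·16900/1705 = 0.91620798·9.9120235 = 9.081475.

9.0815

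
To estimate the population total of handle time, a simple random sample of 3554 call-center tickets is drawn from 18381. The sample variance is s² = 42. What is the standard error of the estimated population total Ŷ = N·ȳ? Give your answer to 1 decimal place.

1794.6

Var(Ŷ) = N²·Var(ȳ) = N²·(1 − n/N)·s²/n.
f = 3554/18381 = 0.19335183; Var(ȳ) = 0.80664817·42/3554 = 0.0095327021.
Var(Ŷ) = 18381² · 0.0095327021 = 3.2207298 × 10^6.
SE(Ŷ) = √(3.2207298 × 10^6) = 1794.6.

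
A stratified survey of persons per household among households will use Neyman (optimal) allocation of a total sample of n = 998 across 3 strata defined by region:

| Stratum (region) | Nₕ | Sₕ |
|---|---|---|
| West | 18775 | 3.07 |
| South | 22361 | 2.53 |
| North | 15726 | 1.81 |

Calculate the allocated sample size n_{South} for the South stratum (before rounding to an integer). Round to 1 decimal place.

395.7

Neyman allocation: nₕ = n·NₕSₕ / Σⱼ NⱼSⱼ.
Σ NⱼSⱼ = 18775·3.07 + 22361·2.53 + 15726·1.81 = 142676.64.
n_{South} = 998·22361·2.53 / 142676.64 = 395.7.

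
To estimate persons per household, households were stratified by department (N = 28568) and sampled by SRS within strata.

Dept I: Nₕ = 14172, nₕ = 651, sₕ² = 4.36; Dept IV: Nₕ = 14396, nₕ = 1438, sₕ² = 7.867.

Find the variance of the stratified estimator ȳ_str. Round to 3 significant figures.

Var(ȳ_str) = Σₕ Wₕ²(1 − fₕ)sₕ²/nₕ with Wₕ = Nₕ/N, N = 28568.
Dept I: Wₕ = 0.49607953; term = 0.49607953²·(1 − 0.04593565)·4.36/651 = 0.0015724824.
Dept IV: Wₕ = 0.50392047; term = 0.50392047²·(1 − 0.09988886)·7.867/1438 = 0.0012504617.
Sum = 0.0028229441.

0.00282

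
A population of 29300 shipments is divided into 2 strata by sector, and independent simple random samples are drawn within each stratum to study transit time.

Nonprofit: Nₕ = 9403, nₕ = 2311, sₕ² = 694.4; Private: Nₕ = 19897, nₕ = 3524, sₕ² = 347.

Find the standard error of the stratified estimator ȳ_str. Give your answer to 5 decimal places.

0.24639

Var(ȳ_str) = Σₕ Wₕ²(1 − fₕ)sₕ²/nₕ with Wₕ = Nₕ/N, N = 29300.
Nonprofit: Wₕ = 0.32092150; term = 0.32092150²·(1 − 0.24577263)·694.4/2311 = 0.023340475.
Private: Wₕ = 0.67907850; term = 0.67907850²·(1 − 0.17711213)·347/3524 = 0.037365792.
Sum = 0.060706267.
SE = √(0.060706267) = 0.24639.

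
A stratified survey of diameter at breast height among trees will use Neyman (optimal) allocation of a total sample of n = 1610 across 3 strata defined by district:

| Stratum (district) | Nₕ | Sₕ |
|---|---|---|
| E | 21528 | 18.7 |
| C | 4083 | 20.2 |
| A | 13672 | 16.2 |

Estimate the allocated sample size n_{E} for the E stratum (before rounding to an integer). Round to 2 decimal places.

Neyman allocation: nₕ = n·NₕSₕ / Σⱼ NⱼSⱼ.
Σ NⱼSⱼ = 21528·18.7 + 4083·20.2 + 13672·16.2 = 706536.6.
n_{E} = 1610·21528·18.7 / 706536.6 = 917.35.

917.35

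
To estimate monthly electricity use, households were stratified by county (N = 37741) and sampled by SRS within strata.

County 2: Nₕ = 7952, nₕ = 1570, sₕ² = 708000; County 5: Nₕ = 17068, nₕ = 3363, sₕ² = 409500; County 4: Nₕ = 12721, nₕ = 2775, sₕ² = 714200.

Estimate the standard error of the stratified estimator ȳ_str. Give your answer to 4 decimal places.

7.6763

Var(ȳ_str) = Σₕ Wₕ²(1 − fₕ)sₕ²/nₕ with Wₕ = Nₕ/N, N = 37741.
County 2: Wₕ = 0.21069924; term = 0.21069924²·(1 − 0.19743461)·708000/1570 = 16.067192.
County 5: Wₕ = 0.45224027; term = 0.45224027²·(1 − 0.19703539)·409500/3363 = 19.996865.
County 4: Wₕ = 0.33706049; term = 0.33706049²·(1 − 0.21814323)·714200/2775 = 22.861239.
Sum = 58.925296.
SE = √(58.925296) = 7.6763.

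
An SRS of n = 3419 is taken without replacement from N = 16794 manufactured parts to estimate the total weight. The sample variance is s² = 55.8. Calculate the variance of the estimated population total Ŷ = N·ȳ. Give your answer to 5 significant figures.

Var(Ŷ) = N²·Var(ȳ) = N²·(1 − n/N)·s²/n.
f = 3419/16794 = 0.20358461; Var(ȳ) = 0.79641539·55.8/3419 = 0.012997946.
Var(Ŷ) = 16794² · 0.012997946 = 3.6659204 × 10^6.

3.6659 × 10^6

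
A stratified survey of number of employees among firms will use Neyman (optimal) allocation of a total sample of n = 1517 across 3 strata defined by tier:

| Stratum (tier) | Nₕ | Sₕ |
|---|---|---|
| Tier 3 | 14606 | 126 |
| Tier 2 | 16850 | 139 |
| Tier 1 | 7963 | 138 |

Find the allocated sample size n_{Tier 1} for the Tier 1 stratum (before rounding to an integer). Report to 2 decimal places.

315.64

Neyman allocation: nₕ = n·NₕSₕ / Σⱼ NⱼSⱼ.
Σ NⱼSⱼ = 14606·126 + 16850·139 + 7963·138 = 5.2814 × 10^6.
n_{Tier 1} = 1517·7963·138 / (5.2814 × 10^6) = 315.64.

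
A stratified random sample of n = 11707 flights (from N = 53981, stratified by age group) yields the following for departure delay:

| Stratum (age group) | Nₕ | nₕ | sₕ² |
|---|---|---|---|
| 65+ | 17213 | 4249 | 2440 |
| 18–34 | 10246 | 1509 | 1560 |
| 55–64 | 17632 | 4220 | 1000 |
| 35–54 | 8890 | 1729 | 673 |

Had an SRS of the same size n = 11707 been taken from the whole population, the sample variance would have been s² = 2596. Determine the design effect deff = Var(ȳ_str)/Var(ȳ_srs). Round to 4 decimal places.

Var(ȳ_str) = Σ Wₕ²(1−fₕ)sₕ²/nₕ with Wₕ = Nₕ/53981:
  65+: (17213/53981)²·(1−4249/17213)·2440/4249 = 0.043976113
  18–34: (10246/53981)²·(1−1509/10246)·1560/1509 = 0.031759247
  55–64: (17632/53981)²·(1−4220/17632)·1000/4220 = 0.019230954
  35–54: (8890/53981)²·(1−1729/8890)·673/1729 = 0.0085038121
  → Var(ȳ_str) = 0.10347013.
Var(ȳ_srs) = (1 − 11707/53981)·2596/11707 = 0.17365668.
deff = 0.10347013 / 0.17365668 = 0.5958.

0.5958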